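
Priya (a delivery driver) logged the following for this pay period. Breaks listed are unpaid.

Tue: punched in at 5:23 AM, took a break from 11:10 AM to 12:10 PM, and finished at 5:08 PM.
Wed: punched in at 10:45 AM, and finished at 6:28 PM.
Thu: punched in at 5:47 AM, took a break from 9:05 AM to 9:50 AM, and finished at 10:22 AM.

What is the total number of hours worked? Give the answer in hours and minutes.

Tue: 5:23 AM–5:08 PM = 11 h 45 min; less 60 min break → 10 h 45 min
Wed: 10:45 AM–6:28 PM = 7 h 43 min
Thu: 5:47 AM–10:22 AM = 4 h 35 min; less 45 min break → 3 h 50 min
Total: 10 h 45 min + 7 h 43 min + 3 h 50 min = 22 h 18 min.

22 h 18 min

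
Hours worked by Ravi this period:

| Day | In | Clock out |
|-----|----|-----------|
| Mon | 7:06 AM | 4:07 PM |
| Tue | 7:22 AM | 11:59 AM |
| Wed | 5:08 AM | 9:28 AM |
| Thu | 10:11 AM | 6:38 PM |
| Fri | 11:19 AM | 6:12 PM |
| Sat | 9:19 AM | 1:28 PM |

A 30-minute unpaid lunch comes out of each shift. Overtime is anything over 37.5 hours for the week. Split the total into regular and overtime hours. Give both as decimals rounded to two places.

Mon: 7:06 AM–4:07 PM = 9 h 1 min; less 30 min break → 8 h 31 min
Tue: 7:22 AM–11:59 AM = 4 h 37 min; less 30 min break → 4 h 7 min
Wed: 5:08 AM–9:28 AM = 4 h 20 min; less 30 min break → 3 h 50 min
Thu: 10:11 AM–6:38 PM = 8 h 27 min; less 30 min break → 7 h 57 min
Fri: 11:19 AM–6:12 PM = 6 h 53 min; less 30 min break → 6 h 23 min
Sat: 9:19 AM–1:28 PM = 4 h 9 min; less 30 min break → 3 h 39 min
Total worked: 34 h 27 min = 34.45 h.
Threshold 37.5 h → overtime 0 h 0 min, regular 34 h 27 min.

Regular 34.45 hours, overtime 0.00 hours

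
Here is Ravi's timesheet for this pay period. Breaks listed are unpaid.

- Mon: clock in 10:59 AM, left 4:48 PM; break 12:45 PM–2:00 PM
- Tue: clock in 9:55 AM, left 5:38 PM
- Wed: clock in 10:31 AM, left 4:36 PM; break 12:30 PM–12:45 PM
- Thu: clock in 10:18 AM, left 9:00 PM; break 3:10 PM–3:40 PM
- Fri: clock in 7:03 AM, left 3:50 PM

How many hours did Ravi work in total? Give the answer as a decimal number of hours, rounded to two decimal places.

Mon: 10:59 AM–4:48 PM = 5 h 49 min; less 75 min break → 4 h 34 min
Tue: 9:55 AM–5:38 PM = 7 h 43 min
Wed: 10:31 AM–4:36 PM = 6 h 5 min; less 15 min break → 5 h 50 min
Thu: 10:18 AM–9:00 PM = 10 h 42 min; less 30 min break → 10 h 12 min
Fri: 7:03 AM–3:50 PM = 8 h 47 min
Total: 4 h 34 min + 7 h 43 min + 5 h 50 min + 10 h 12 min + 8 h 47 min = 37 h 6 min.

37.10 hours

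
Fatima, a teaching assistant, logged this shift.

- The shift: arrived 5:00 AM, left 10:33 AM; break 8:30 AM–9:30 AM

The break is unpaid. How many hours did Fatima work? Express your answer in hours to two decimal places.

4.55 hours

The shift: 5:00 AM–10:33 AM = 5 h 33 min; less 60 min break → 4 h 33 min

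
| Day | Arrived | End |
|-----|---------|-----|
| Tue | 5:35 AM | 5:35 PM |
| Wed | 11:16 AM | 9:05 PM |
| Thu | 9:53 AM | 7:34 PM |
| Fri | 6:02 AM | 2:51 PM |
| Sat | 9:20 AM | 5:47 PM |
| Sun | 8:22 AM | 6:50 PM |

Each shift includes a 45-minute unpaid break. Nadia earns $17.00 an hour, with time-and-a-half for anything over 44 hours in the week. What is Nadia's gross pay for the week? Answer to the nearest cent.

Tue: 5:35 AM–5:35 PM = 12 h 0 min; less 45 min break → 11 h 15 min
Wed: 11:16 AM–9:05 PM = 9 h 49 min; less 45 min break → 9 h 4 min
Thu: 9:53 AM–7:34 PM = 9 h 41 min; less 45 min break → 8 h 56 min
Fri: 6:02 AM–2:51 PM = 8 h 49 min; less 45 min break → 8 h 4 min
Sat: 9:20 AM–5:47 PM = 8 h 27 min; less 45 min break → 7 h 42 min
Sun: 8:22 AM–6:50 PM = 10 h 28 min; less 45 min break → 9 h 43 min
Total worked: 54 h 44 min = 3284 min.
Regular 44 h 0 min = 2640 min at $17.00/h; overtime 10 h 44 min = 644 min at $25.50/h.
Pay = (2640 × $17.00 + 644 × $25.50) ÷ 60 = $1021.70.

$1021.70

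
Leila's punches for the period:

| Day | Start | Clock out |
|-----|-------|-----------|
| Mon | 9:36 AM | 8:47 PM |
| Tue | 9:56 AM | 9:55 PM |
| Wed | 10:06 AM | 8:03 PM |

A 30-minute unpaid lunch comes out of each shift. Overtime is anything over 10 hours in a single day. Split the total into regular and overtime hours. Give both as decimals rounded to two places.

Regular 29.45 hours, overtime 2.17 hours

Mon: 9:36 AM–8:47 PM = 11 h 11 min; less 30 min break → 10 h 41 min
Tue: 9:56 AM–9:55 PM = 11 h 59 min; less 30 min break → 11 h 29 min
Wed: 10:06 AM–8:03 PM = 9 h 57 min; less 30 min break → 9 h 27 min
Mon reg 10 h 0 min / OT 0 h 41 min; Tue reg 10 h 0 min / OT 1 h 29 min; Wed reg 9 h 27 min / OT 0 h 0 min.
Totals: regular 29 h 27 min, overtime 2 h 10 min.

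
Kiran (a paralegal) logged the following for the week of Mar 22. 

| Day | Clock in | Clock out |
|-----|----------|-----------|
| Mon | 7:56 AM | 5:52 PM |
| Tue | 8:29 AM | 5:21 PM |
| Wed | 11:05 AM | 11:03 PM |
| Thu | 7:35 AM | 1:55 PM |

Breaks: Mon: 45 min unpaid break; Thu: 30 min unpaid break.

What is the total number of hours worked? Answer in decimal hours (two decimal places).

35.85 hours

Mon: 7:56 AM–5:52 PM = 9 h 56 min; less 45 min break → 9 h 11 min
Tue: 8:29 AM–5:21 PM = 8 h 52 min
Wed: 11:05 AM–11:03 PM = 11 h 58 min
Thu: 7:35 AM–1:55 PM = 6 h 20 min; less 30 min break → 5 h 50 min
Total: 9 h 11 min + 8 h 52 min + 11 h 58 min + 5 h 50 min = 35 h 51 min.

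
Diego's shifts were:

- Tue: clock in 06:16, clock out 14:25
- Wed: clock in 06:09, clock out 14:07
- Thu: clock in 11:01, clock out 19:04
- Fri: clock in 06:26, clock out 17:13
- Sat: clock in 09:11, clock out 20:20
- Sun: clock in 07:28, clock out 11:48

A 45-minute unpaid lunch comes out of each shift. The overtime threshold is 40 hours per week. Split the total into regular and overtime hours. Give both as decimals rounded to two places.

Regular 40.00 hours, overtime 5.93 hours

Tue: 06:16–14:25 = 8 h 9 min; less 45 min break → 7 h 24 min
Wed: 06:09–14:07 = 7 h 58 min; less 45 min break → 7 h 13 min
Thu: 11:01–19:04 = 8 h 3 min; less 45 min break → 7 h 18 min
Fri: 06:26–17:13 = 10 h 47 min; less 45 min break → 10 h 2 min
Sat: 09:11–20:20 = 11 h 9 min; less 45 min break → 10 h 24 min
Sun: 07:28–11:48 = 4 h 20 min; less 45 min break → 3 h 35 min
Total worked: 45 h 56 min = 45.93 h.
Threshold 40 h → overtime 5 h 56 min, regular 40 h 0 min.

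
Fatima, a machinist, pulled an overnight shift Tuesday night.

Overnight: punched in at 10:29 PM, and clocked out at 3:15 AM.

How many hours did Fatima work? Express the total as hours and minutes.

4 h 46 min

Overnight: 10:29 PM → midnight = 1 h 31 min; midnight → 3:15 AM = 3 h 15 min; span 4 h 46 min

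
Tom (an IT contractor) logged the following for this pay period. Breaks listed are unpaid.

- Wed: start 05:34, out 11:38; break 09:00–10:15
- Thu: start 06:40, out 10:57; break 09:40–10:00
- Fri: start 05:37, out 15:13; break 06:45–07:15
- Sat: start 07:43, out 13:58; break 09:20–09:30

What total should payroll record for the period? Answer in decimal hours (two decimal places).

23.95 hours

Wed: 05:34–11:38 = 6 h 4 min; less 75 min break → 4 h 49 min
Thu: 06:40–10:57 = 4 h 17 min; less 20 min break → 3 h 57 min
Fri: 05:37–15:13 = 9 h 36 min; less 30 min break → 9 h 6 min
Sat: 07:43–13:58 = 6 h 15 min; less 10 min break → 6 h 5 min
Total: 4 h 49 min + 3 h 57 min + 9 h 6 min + 6 h 5 min = 23 h 57 min.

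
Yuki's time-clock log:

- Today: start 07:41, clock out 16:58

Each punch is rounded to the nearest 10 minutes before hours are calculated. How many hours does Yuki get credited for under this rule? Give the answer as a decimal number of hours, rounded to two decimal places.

Today: in 07:41→07:40, out 16:58→17:00; 9 h 20 min

9.33 hours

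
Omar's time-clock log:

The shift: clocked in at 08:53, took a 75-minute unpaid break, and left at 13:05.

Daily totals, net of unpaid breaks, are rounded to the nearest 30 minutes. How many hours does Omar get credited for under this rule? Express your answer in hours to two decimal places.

The shift: 08:53–13:05 = 4 h 12 min − 75 min = 2 h 57 min → rounds to 3 h 0 min

3.00 hours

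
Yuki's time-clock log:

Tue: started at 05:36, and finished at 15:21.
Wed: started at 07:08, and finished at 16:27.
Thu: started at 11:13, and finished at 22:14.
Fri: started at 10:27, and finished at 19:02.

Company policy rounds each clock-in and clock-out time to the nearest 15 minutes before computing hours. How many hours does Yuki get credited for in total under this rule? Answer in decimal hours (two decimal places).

38.50 hours

Tue: in 05:36→05:30, out 15:21→15:15; 9 h 45 min
Wed: in 07:08→07:15, out 16:27→16:30; 9 h 15 min
Thu: in 11:13→11:15, out 22:14→22:15; 11 h 0 min
Fri: in 10:27→10:30, out 19:02→19:00; 8 h 30 min
Total credited: 38 h 30 min.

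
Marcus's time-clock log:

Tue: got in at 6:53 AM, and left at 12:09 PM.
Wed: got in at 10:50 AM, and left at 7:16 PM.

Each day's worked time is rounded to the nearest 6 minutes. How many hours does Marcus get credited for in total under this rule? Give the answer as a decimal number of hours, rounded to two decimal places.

Tue: 6:53 AM–12:09 PM = 5 h 16 min → rounds to 5 h 18 min
Wed: 10:50 AM–7:16 PM = 8 h 26 min → rounds to 8 h 24 min
Total credited: 13 h 42 min.

13.70 hours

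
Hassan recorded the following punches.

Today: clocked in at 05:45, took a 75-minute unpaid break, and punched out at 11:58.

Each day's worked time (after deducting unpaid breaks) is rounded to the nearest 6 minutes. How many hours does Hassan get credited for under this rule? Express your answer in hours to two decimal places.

Today: 05:45–11:58 = 6 h 13 min − 75 min = 4 h 58 min → rounds to 5 h 0 min

5.00 hours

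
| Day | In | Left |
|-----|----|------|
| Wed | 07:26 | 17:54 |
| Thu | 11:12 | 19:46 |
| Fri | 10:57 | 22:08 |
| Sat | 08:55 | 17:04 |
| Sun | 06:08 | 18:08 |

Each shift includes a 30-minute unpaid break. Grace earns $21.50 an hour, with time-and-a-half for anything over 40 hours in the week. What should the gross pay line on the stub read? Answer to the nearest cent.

$1113.70

Wed: 07:26–17:54 = 10 h 28 min; less 30 min break → 9 h 58 min
Thu: 11:12–19:46 = 8 h 34 min; less 30 min break → 8 h 4 min
Fri: 10:57–22:08 = 11 h 11 min; less 30 min break → 10 h 41 min
Sat: 08:55–17:04 = 8 h 9 min; less 30 min break → 7 h 39 min
Sun: 06:08–18:08 = 12 h 0 min; less 30 min break → 11 h 30 min
Total worked: 47 h 52 min = 2872 min.
Regular 40 h 0 min = 2400 min at $21.50/h; overtime 7 h 52 min = 472 min at $32.25/h.
Pay = (2400 × $21.50 + 472 × $32.25) ÷ 60 = $1113.70.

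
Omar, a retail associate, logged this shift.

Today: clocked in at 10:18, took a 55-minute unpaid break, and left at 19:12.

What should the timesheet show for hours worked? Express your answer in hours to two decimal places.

Today: 10:18–19:12 = 8 h 54 min; less 55 min break → 7 h 59 min

7.98 hours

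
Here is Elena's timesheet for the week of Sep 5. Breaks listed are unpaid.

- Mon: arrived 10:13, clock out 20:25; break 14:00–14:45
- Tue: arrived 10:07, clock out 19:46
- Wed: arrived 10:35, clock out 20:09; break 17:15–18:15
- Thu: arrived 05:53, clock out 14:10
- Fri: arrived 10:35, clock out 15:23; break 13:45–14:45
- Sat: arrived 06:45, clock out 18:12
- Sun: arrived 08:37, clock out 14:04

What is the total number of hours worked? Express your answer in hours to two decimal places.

56.65 hours

Mon: 10:13–20:25 = 10 h 12 min; less 45 min break → 9 h 27 min
Tue: 10:07–19:46 = 9 h 39 min
Wed: 10:35–20:09 = 9 h 34 min; less 60 min break → 8 h 34 min
Thu: 05:53–14:10 = 8 h 17 min
Fri: 10:35–15:23 = 4 h 48 min; less 60 min break → 3 h 48 min
Sat: 06:45–18:12 = 11 h 27 min
Sun: 08:37–14:04 = 5 h 27 min
Total: 9 h 27 min + 9 h 39 min + 8 h 34 min + 8 h 17 min + 3 h 48 min + 11 h 27 min + 5 h 27 min = 56 h 39 min.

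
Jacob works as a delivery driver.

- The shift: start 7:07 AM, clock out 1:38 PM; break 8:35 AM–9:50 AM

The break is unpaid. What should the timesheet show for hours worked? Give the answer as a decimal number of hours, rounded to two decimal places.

5.27 hours

The shift: 7:07 AM–1:38 PM = 6 h 31 min; less 75 min break → 5 h 16 min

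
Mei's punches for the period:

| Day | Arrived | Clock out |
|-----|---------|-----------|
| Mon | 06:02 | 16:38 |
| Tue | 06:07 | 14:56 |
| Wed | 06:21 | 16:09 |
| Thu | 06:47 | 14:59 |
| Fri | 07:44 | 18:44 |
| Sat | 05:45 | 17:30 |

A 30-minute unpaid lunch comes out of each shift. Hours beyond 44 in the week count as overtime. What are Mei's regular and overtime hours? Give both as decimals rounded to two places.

Regular 44.00 hours, overtime 13.17 hours

Mon: 06:02–16:38 = 10 h 36 min; less 30 min break → 10 h 6 min
Tue: 06:07–14:56 = 8 h 49 min; less 30 min break → 8 h 19 min
Wed: 06:21–16:09 = 9 h 48 min; less 30 min break → 9 h 18 min
Thu: 06:47–14:59 = 8 h 12 min; less 30 min break → 7 h 42 min
Fri: 07:44–18:44 = 11 h 0 min; less 30 min break → 10 h 30 min
Sat: 05:45–17:30 = 11 h 45 min; less 30 min break → 11 h 15 min
Total worked: 57 h 10 min = 57.17 h.
Threshold 44 h → overtime 13 h 10 min, regular 44 h 0 min.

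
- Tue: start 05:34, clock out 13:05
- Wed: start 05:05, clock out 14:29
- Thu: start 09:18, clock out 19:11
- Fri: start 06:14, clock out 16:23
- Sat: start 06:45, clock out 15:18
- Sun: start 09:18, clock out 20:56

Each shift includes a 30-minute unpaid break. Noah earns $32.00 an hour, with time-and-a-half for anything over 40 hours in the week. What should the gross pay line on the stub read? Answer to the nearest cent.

Tue: 05:34–13:05 = 7 h 31 min; less 30 min break → 7 h 1 min
Wed: 05:05–14:29 = 9 h 24 min; less 30 min break → 8 h 54 min
Thu: 09:18–19:11 = 9 h 53 min; less 30 min break → 9 h 23 min
Fri: 06:14–16:23 = 10 h 9 min; less 30 min break → 9 h 39 min
Sat: 06:45–15:18 = 8 h 33 min; less 30 min break → 8 h 3 min
Sun: 09:18–20:56 = 11 h 38 min; less 30 min break → 11 h 8 min
Total worked: 54 h 8 min = 3248 min.
Regular 40 h 0 min = 2400 min at $32.00/h; overtime 14 h 8 min = 848 min at $48.00/h.
Pay = (2400 × $32.00 + 848 × $48.00) ÷ 60 = $1958.40.

$1958.40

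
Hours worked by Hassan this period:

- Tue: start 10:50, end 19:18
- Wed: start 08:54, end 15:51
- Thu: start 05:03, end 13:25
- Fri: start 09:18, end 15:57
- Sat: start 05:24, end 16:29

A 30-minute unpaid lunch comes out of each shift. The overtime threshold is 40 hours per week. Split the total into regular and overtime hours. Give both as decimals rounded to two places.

Tue: 10:50–19:18 = 8 h 28 min; less 30 min break → 7 h 58 min
Wed: 08:54–15:51 = 6 h 57 min; less 30 min break → 6 h 27 min
Thu: 05:03–13:25 = 8 h 22 min; less 30 min break → 7 h 52 min
Fri: 09:18–15:57 = 6 h 39 min; less 30 min break → 6 h 9 min
Sat: 05:24–16:29 = 11 h 5 min; less 30 min break → 10 h 35 min
Total worked: 39 h 1 min = 39.02 h.
Threshold 40 h → overtime 0 h 0 min, regular 39 h 1 min.

Regular 39.02 hours, overtime 0.00 hours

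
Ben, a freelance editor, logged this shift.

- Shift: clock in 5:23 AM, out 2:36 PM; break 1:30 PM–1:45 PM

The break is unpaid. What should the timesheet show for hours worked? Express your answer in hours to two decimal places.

8.97 hours

Shift: 5:23 AM–2:36 PM = 9 h 13 min; less 15 min break → 8 h 58 min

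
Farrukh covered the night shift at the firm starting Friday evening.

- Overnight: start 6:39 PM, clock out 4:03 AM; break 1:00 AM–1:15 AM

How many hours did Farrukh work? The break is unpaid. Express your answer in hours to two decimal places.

Overnight: 6:39 PM → midnight = 5 h 21 min; midnight → 4:03 AM = 4 h 3 min; span 9 h 24 min; less 15 min break → 9 h 9 min

9.15 hours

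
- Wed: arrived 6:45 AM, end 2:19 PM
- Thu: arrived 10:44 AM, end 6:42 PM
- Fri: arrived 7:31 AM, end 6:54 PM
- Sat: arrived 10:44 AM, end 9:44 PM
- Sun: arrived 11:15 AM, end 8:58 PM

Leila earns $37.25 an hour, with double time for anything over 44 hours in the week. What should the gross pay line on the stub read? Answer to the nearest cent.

Wed: 6:45 AM–2:19 PM = 7 h 34 min
Thu: 10:44 AM–6:42 PM = 7 h 58 min
Fri: 7:31 AM–6:54 PM = 11 h 23 min
Sat: 10:44 AM–9:44 PM = 11 h 0 min
Sun: 11:15 AM–8:58 PM = 9 h 43 min
Total worked: 47 h 38 min = 2858 min.
Regular 44 h 0 min = 2640 min at $37.25/h; overtime 3 h 38 min = 218 min at $74.50/h.
Pay = (2640 × $37.25 + 218 × $74.50) ÷ 60 = $1909.68.

$1909.68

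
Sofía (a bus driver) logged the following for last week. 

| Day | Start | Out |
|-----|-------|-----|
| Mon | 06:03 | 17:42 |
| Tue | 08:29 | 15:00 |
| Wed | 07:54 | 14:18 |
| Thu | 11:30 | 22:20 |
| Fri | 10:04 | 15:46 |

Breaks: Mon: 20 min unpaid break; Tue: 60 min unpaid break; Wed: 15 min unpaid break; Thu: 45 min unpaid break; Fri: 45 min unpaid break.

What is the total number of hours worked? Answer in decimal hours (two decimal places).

Mon: 06:03–17:42 = 11 h 39 min; less 20 min break → 11 h 19 min
Tue: 08:29–15:00 = 6 h 31 min; less 60 min break → 5 h 31 min
Wed: 07:54–14:18 = 6 h 24 min; less 15 min break → 6 h 9 min
Thu: 11:30–22:20 = 10 h 50 min; less 45 min break → 10 h 5 min
Fri: 10:04–15:46 = 5 h 42 min; less 45 min break → 4 h 57 min
Total: 11 h 19 min + 5 h 31 min + 6 h 9 min + 10 h 5 min + 4 h 57 min = 38 h 1 min.

38.02 hours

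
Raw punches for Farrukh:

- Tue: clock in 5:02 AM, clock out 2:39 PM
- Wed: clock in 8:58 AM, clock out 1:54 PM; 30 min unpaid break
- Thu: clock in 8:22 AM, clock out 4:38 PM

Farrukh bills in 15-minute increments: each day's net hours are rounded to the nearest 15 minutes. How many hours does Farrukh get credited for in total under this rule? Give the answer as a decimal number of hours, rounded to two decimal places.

Tue: 5:02 AM–2:39 PM = 9 h 37 min → rounds to 9 h 30 min
Wed: 8:58 AM–1:54 PM = 4 h 56 min − 30 min = 4 h 26 min → rounds to 4 h 30 min
Thu: 8:22 AM–4:38 PM = 8 h 16 min → rounds to 8 h 15 min
Total credited: 22 h 15 min.

22.25 hours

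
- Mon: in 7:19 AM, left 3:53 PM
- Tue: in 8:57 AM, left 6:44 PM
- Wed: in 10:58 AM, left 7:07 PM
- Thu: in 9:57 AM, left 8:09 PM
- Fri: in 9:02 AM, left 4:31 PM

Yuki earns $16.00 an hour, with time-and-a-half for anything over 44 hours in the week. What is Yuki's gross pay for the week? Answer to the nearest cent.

$708.40

Mon: 7:19 AM–3:53 PM = 8 h 34 min
Tue: 8:57 AM–6:44 PM = 9 h 47 min
Wed: 10:58 AM–7:07 PM = 8 h 9 min
Thu: 9:57 AM–8:09 PM = 10 h 12 min
Fri: 9:02 AM–4:31 PM = 7 h 29 min
Total worked: 44 h 11 min = 2651 min.
Regular 44 h 0 min = 2640 min at $16.00/h; overtime 0 h 11 min = 11 min at $24.00/h.
Pay = (2640 × $16.00 + 11 × $24.00) ÷ 60 = $708.40.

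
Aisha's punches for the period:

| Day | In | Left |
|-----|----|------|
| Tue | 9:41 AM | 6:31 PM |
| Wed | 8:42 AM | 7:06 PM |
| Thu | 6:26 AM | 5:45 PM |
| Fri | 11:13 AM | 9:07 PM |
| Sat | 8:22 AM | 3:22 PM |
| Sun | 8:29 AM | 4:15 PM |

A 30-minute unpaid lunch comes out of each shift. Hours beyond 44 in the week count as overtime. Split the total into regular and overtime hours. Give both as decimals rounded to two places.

Regular 44.00 hours, overtime 8.22 hours

Tue: 9:41 AM–6:31 PM = 8 h 50 min; less 30 min break → 8 h 20 min
Wed: 8:42 AM–7:06 PM = 10 h 24 min; less 30 min break → 9 h 54 min
Thu: 6:26 AM–5:45 PM = 11 h 19 min; less 30 min break → 10 h 49 min
Fri: 11:13 AM–9:07 PM = 9 h 54 min; less 30 min break → 9 h 24 min
Sat: 8:22 AM–3:22 PM = 7 h 0 min; less 30 min break → 6 h 30 min
Sun: 8:29 AM–4:15 PM = 7 h 46 min; less 30 min break → 7 h 16 min
Total worked: 52 h 13 min = 52.22 h.
Threshold 44 h → overtime 8 h 13 min, regular 44 h 0 min.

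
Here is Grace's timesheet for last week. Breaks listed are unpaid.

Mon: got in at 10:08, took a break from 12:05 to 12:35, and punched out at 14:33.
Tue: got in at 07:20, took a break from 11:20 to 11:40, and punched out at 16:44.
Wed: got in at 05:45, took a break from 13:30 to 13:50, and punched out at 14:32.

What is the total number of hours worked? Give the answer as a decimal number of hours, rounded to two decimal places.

Mon: 10:08–14:33 = 4 h 25 min; less 30 min break → 3 h 55 min
Tue: 07:20–16:44 = 9 h 24 min; less 20 min break → 9 h 4 min
Wed: 05:45–14:32 = 8 h 47 min; less 20 min break → 8 h 27 min
Total: 3 h 55 min + 9 h 4 min + 8 h 27 min = 21 h 26 min.

21.43 hours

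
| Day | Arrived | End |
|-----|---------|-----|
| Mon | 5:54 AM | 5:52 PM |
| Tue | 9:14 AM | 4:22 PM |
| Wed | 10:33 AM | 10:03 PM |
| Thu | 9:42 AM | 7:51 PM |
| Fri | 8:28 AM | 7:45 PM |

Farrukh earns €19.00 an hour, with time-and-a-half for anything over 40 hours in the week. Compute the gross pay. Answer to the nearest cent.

€1102.95

Mon: 5:54 AM–5:52 PM = 11 h 58 min
Tue: 9:14 AM–4:22 PM = 7 h 8 min
Wed: 10:33 AM–10:03 PM = 11 h 30 min
Thu: 9:42 AM–7:51 PM = 10 h 9 min
Fri: 8:28 AM–7:45 PM = 11 h 17 min
Total worked: 52 h 2 min = 3122 min.
Regular 40 h 0 min = 2400 min at €19.00/h; overtime 12 h 2 min = 722 min at €28.50/h.
Pay = (2400 × €19.00 + 722 × €28.50) ÷ 60 = €1102.95.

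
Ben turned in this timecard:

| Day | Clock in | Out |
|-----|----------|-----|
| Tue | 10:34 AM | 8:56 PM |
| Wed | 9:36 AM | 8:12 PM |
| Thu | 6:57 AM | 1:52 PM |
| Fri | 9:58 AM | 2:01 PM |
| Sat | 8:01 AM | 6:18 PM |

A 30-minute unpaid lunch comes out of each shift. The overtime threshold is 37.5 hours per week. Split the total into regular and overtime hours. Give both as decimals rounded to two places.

Tue: 10:34 AM–8:56 PM = 10 h 22 min; less 30 min break → 9 h 52 min
Wed: 9:36 AM–8:12 PM = 10 h 36 min; less 30 min break → 10 h 6 min
Thu: 6:57 AM–1:52 PM = 6 h 55 min; less 30 min break → 6 h 25 min
Fri: 9:58 AM–2:01 PM = 4 h 3 min; less 30 min break → 3 h 33 min
Sat: 8:01 AM–6:18 PM = 10 h 17 min; less 30 min break → 9 h 47 min
Total worked: 39 h 43 min = 39.72 h.
Threshold 37.5 h → overtime 2 h 13 min, regular 37 h 30 min.

Regular 37.50 hours, overtime 2.22 hours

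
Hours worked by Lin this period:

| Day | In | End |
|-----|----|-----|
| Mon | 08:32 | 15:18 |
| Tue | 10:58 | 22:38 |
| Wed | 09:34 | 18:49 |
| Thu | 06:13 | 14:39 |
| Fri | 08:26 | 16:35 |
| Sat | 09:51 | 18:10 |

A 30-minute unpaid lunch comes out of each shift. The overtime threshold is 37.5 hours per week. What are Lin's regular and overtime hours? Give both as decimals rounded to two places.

Regular 37.50 hours, overtime 12.08 hours

Mon: 08:32–15:18 = 6 h 46 min; less 30 min break → 6 h 16 min
Tue: 10:58–22:38 = 11 h 40 min; less 30 min break → 11 h 10 min
Wed: 09:34–18:49 = 9 h 15 min; less 30 min break → 8 h 45 min
Thu: 06:13–14:39 = 8 h 26 min; less 30 min break → 7 h 56 min
Fri: 08:26–16:35 = 8 h 9 min; less 30 min break → 7 h 39 min
Sat: 09:51–18:10 = 8 h 19 min; less 30 min break → 7 h 49 min
Total worked: 49 h 35 min = 49.58 h.
Threshold 37.5 h → overtime 12 h 5 min, regular 37 h 30 min.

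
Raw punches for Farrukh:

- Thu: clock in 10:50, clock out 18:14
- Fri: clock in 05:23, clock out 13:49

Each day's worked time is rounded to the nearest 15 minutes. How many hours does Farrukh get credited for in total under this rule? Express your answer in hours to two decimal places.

Thu: 10:50–18:14 = 7 h 24 min → rounds to 7 h 30 min
Fri: 05:23–13:49 = 8 h 26 min → rounds to 8 h 30 min
Total credited: 16 h 0 min.

16.00 hours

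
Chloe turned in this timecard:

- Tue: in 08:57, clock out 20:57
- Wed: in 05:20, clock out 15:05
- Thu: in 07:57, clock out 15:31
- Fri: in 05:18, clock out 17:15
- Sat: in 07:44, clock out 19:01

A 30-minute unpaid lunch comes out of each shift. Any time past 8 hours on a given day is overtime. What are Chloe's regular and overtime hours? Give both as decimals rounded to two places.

Tue: 08:57–20:57 = 12 h 0 min; less 30 min break → 11 h 30 min
Wed: 05:20–15:05 = 9 h 45 min; less 30 min break → 9 h 15 min
Thu: 07:57–15:31 = 7 h 34 min; less 30 min break → 7 h 4 min
Fri: 05:18–17:15 = 11 h 57 min; less 30 min break → 11 h 27 min
Sat: 07:44–19:01 = 11 h 17 min; less 30 min break → 10 h 47 min
Tue reg 8 h 0 min / OT 3 h 30 min; Wed reg 8 h 0 min / OT 1 h 15 min; Thu reg 7 h 4 min / OT 0 h 0 min; Fri reg 8 h 0 min / OT 3 h 27 min; Sat reg 8 h 0 min / OT 2 h 47 min.
Totals: regular 39 h 4 min, overtime 10 h 59 min.

Regular 39.07 hours, overtime 10.98 hours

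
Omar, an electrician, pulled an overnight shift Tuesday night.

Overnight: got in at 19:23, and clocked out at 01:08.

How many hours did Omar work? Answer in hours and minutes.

5 h 45 min

Overnight: 19:23 → midnight = 4 h 37 min; midnight → 01:08 = 1 h 8 min; span 5 h 45 min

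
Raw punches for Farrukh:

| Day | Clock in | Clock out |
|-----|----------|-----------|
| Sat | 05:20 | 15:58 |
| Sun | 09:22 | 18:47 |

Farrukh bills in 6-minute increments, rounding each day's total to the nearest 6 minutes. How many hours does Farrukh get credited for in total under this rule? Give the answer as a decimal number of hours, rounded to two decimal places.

Sat: 05:20–15:58 = 10 h 38 min → rounds to 10 h 36 min
Sun: 09:22–18:47 = 9 h 25 min → rounds to 9 h 24 min
Total credited: 20 h 0 min.

20.00 hours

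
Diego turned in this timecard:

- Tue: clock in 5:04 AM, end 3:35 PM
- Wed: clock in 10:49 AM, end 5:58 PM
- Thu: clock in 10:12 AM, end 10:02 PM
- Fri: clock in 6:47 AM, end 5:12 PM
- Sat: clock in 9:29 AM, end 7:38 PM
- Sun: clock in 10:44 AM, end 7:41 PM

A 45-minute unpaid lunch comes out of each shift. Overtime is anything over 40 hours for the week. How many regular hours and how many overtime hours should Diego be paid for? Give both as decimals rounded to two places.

Tue: 5:04 AM–3:35 PM = 10 h 31 min; less 45 min break → 9 h 46 min
Wed: 10:49 AM–5:58 PM = 7 h 9 min; less 45 min break → 6 h 24 min
Thu: 10:12 AM–10:02 PM = 11 h 50 min; less 45 min break → 11 h 5 min
Fri: 6:47 AM–5:12 PM = 10 h 25 min; less 45 min break → 9 h 40 min
Sat: 9:29 AM–7:38 PM = 10 h 9 min; less 45 min break → 9 h 24 min
Sun: 10:44 AM–7:41 PM = 8 h 57 min; less 45 min break → 8 h 12 min
Total worked: 54 h 31 min = 54.52 h.
Threshold 40 h → overtime 14 h 31 min, regular 40 h 0 min.

Regular 40.00 hours, overtime 14.52 hours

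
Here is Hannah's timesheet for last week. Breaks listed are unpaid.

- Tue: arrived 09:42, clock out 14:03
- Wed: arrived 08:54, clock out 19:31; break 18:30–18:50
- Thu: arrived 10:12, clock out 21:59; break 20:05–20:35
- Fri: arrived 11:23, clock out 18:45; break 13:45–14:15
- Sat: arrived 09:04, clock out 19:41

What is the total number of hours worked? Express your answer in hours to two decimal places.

Tue: 09:42–14:03 = 4 h 21 min
Wed: 08:54–19:31 = 10 h 37 min; less 20 min break → 10 h 17 min
Thu: 10:12–21:59 = 11 h 47 min; less 30 min break → 11 h 17 min
Fri: 11:23–18:45 = 7 h 22 min; less 30 min break → 6 h 52 min
Sat: 09:04–19:41 = 10 h 37 min
Total: 4 h 21 min + 10 h 17 min + 11 h 17 min + 6 h 52 min + 10 h 37 min = 43 h 24 min.

43.40 hours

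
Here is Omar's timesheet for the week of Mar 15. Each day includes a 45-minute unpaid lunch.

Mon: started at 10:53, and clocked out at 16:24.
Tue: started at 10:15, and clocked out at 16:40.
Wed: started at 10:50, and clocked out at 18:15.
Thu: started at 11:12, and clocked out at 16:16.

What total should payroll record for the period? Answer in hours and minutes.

Mon: 10:53–16:24 = 5 h 31 min; less 45 min break → 4 h 46 min
Tue: 10:15–16:40 = 6 h 25 min; less 45 min break → 5 h 40 min
Wed: 10:50–18:15 = 7 h 25 min; less 45 min break → 6 h 40 min
Thu: 11:12–16:16 = 5 h 4 min; less 45 min break → 4 h 19 min
Total: 4 h 46 min + 5 h 40 min + 6 h 40 min + 4 h 19 min = 21 h 25 min.

21 h 25 min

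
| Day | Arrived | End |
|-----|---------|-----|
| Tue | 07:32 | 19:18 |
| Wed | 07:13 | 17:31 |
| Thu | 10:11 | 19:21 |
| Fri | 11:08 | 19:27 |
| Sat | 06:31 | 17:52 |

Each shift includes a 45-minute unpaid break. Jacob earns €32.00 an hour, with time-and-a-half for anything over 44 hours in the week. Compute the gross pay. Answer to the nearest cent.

Tue: 07:32–19:18 = 11 h 46 min; less 45 min break → 11 h 1 min
Wed: 07:13–17:31 = 10 h 18 min; less 45 min break → 9 h 33 min
Thu: 10:11–19:21 = 9 h 10 min; less 45 min break → 8 h 25 min
Fri: 11:08–19:27 = 8 h 19 min; less 45 min break → 7 h 34 min
Sat: 06:31–17:52 = 11 h 21 min; less 45 min break → 10 h 36 min
Total worked: 47 h 9 min = 2829 min.
Regular 44 h 0 min = 2640 min at €32.00/h; overtime 3 h 9 min = 189 min at €48.00/h.
Pay = (2640 × €32.00 + 189 × €48.00) ÷ 60 = €1559.20.

€1559.20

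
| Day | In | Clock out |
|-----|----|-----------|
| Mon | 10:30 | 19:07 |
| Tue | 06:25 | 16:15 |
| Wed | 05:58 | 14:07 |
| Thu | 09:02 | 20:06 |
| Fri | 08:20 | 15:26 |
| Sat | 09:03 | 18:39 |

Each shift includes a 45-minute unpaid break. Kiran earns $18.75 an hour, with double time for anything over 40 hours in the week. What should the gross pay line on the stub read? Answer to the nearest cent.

$1120.00

Mon: 10:30–19:07 = 8 h 37 min; less 45 min break → 7 h 52 min
Tue: 06:25–16:15 = 9 h 50 min; less 45 min break → 9 h 5 min
Wed: 05:58–14:07 = 8 h 9 min; less 45 min break → 7 h 24 min
Thu: 09:02–20:06 = 11 h 4 min; less 45 min break → 10 h 19 min
Fri: 08:20–15:26 = 7 h 6 min; less 45 min break → 6 h 21 min
Sat: 09:03–18:39 = 9 h 36 min; less 45 min break → 8 h 51 min
Total worked: 49 h 52 min = 2992 min.
Regular 40 h 0 min = 2400 min at $18.75/h; overtime 9 h 52 min = 592 min at $37.50/h.
Pay = (2400 × $18.75 + 592 × $37.50) ÷ 60 = $1120.00.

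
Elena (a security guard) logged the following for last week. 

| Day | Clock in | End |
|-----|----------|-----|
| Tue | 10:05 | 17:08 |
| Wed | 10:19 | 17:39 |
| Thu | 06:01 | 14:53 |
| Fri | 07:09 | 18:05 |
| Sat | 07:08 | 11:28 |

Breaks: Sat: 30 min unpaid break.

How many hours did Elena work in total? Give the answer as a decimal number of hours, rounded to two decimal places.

38.02 hours

Tue: 10:05–17:08 = 7 h 3 min
Wed: 10:19–17:39 = 7 h 20 min
Thu: 06:01–14:53 = 8 h 52 min
Fri: 07:09–18:05 = 10 h 56 min
Sat: 07:08–11:28 = 4 h 20 min; less 30 min break → 3 h 50 min
Total: 7 h 3 min + 7 h 20 min + 8 h 52 min + 10 h 56 min + 3 h 50 min = 38 h 1 min.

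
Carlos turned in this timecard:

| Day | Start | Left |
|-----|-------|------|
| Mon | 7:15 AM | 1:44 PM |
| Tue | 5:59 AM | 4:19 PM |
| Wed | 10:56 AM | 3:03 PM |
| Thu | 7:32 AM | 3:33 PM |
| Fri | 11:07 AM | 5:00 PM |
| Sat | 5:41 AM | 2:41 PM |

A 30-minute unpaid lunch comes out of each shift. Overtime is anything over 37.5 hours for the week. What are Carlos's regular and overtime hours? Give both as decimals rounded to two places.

Regular 37.50 hours, overtime 3.33 hours

Mon: 7:15 AM–1:44 PM = 6 h 29 min; less 30 min break → 5 h 59 min
Tue: 5:59 AM–4:19 PM = 10 h 20 min; less 30 min break → 9 h 50 min
Wed: 10:56 AM–3:03 PM = 4 h 7 min; less 30 min break → 3 h 37 min
Thu: 7:32 AM–3:33 PM = 8 h 1 min; less 30 min break → 7 h 31 min
Fri: 11:07 AM–5:00 PM = 5 h 53 min; less 30 min break → 5 h 23 min
Sat: 5:41 AM–2:41 PM = 9 h 0 min; less 30 min break → 8 h 30 min
Total worked: 40 h 50 min = 40.83 h.
Threshold 37.5 h → overtime 3 h 20 min, regular 37 h 30 min.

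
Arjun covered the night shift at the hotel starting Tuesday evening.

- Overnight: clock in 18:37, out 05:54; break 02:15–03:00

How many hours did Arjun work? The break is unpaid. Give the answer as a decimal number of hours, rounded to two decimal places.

Overnight: 18:37 → midnight = 5 h 23 min; midnight → 05:54 = 5 h 54 min; span 11 h 17 min; less 45 min break → 10 h 32 min

10.53 hours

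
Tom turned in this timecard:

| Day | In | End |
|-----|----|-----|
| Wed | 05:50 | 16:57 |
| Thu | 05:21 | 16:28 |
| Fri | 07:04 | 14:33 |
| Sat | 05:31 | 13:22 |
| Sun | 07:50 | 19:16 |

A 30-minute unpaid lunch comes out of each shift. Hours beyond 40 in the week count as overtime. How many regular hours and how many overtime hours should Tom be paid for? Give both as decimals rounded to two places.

Wed: 05:50–16:57 = 11 h 7 min; less 30 min break → 10 h 37 min
Thu: 05:21–16:28 = 11 h 7 min; less 30 min break → 10 h 37 min
Fri: 07:04–14:33 = 7 h 29 min; less 30 min break → 6 h 59 min
Sat: 05:31–13:22 = 7 h 51 min; less 30 min break → 7 h 21 min
Sun: 07:50–19:16 = 11 h 26 min; less 30 min break → 10 h 56 min
Total worked: 46 h 30 min = 46.50 h.
Threshold 40 h → overtime 6 h 30 min, regular 40 h 0 min.

Regular 40.00 hours, overtime 6.50 hours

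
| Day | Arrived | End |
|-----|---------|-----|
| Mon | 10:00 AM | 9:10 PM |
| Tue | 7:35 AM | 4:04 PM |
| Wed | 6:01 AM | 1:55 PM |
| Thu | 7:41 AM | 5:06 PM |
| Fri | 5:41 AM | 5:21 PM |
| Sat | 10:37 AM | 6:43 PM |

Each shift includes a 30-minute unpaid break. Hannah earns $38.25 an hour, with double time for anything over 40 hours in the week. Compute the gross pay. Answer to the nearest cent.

Mon: 10:00 AM–9:10 PM = 11 h 10 min; less 30 min break → 10 h 40 min
Tue: 7:35 AM–4:04 PM = 8 h 29 min; less 30 min break → 7 h 59 min
Wed: 6:01 AM–1:55 PM = 7 h 54 min; less 30 min break → 7 h 24 min
Thu: 7:41 AM–5:06 PM = 9 h 25 min; less 30 min break → 8 h 55 min
Fri: 5:41 AM–5:21 PM = 11 h 40 min; less 30 min break → 11 h 10 min
Sat: 10:37 AM–6:43 PM = 8 h 6 min; less 30 min break → 7 h 36 min
Total worked: 53 h 44 min = 3224 min.
Regular 40 h 0 min = 2400 min at $38.25/h; overtime 13 h 44 min = 824 min at $76.50/h.
Pay = (2400 × $38.25 + 824 × $76.50) ÷ 60 = $2580.60.

$2580.60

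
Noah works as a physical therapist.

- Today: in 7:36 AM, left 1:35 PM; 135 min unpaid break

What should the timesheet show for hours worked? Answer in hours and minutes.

Today: 7:36 AM–1:35 PM = 5 h 59 min; less 135 min break → 3 h 44 min

3 h 44 min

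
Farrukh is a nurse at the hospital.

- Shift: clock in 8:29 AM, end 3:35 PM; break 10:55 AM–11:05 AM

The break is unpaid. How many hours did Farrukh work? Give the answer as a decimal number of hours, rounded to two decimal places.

6.93 hours

Shift: 8:29 AM–3:35 PM = 7 h 6 min; less 10 min break → 6 h 56 min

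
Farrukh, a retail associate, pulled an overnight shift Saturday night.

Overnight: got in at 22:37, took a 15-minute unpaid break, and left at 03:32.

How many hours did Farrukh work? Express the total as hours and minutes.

Overnight: 22:37 → midnight = 1 h 23 min; midnight → 03:32 = 3 h 32 min; span 4 h 55 min; less 15 min break → 4 h 40 min

4 h 40 min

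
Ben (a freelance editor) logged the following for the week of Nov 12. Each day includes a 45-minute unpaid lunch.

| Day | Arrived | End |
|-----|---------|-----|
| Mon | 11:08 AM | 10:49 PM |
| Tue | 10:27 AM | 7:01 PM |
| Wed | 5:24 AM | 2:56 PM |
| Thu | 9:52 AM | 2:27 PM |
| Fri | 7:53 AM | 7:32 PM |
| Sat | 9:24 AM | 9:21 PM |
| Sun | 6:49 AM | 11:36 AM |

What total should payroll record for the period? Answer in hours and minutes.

57 h 30 min

Mon: 11:08 AM–10:49 PM = 11 h 41 min; less 45 min break → 10 h 56 min
Tue: 10:27 AM–7:01 PM = 8 h 34 min; less 45 min break → 7 h 49 min
Wed: 5:24 AM–2:56 PM = 9 h 32 min; less 45 min break → 8 h 47 min
Thu: 9:52 AM–2:27 PM = 4 h 35 min; less 45 min break → 3 h 50 min
Fri: 7:53 AM–7:32 PM = 11 h 39 min; less 45 min break → 10 h 54 min
Sat: 9:24 AM–9:21 PM = 11 h 57 min; less 45 min break → 11 h 12 min
Sun: 6:49 AM–11:36 AM = 4 h 47 min; less 45 min break → 4 h 2 min
Total: 10 h 56 min + 7 h 49 min + 8 h 47 min + 3 h 50 min + 10 h 54 min + 11 h 12 min + 4 h 2 min = 57 h 30 min.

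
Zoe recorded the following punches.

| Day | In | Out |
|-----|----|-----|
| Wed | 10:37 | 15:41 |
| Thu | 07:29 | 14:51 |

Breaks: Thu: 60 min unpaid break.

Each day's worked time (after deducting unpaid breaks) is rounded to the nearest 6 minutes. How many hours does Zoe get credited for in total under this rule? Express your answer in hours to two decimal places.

Wed: 10:37–15:41 = 5 h 4 min → rounds to 5 h 6 min
Thu: 07:29–14:51 = 7 h 22 min − 60 min = 6 h 22 min → rounds to 6 h 24 min
Total credited: 11 h 30 min.

11.50 hours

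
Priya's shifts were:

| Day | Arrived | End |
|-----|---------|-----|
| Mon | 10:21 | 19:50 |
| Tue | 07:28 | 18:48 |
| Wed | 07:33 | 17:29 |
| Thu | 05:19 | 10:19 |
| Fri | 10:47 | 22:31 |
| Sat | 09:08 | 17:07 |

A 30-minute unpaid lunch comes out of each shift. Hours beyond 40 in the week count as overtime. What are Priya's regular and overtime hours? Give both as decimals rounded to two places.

Regular 40.00 hours, overtime 12.47 hours

Mon: 10:21–19:50 = 9 h 29 min; less 30 min break → 8 h 59 min
Tue: 07:28–18:48 = 11 h 20 min; less 30 min break → 10 h 50 min
Wed: 07:33–17:29 = 9 h 56 min; less 30 min break → 9 h 26 min
Thu: 05:19–10:19 = 5 h 0 min; less 30 min break → 4 h 30 min
Fri: 10:47–22:31 = 11 h 44 min; less 30 min break → 11 h 14 min
Sat: 09:08–17:07 = 7 h 59 min; less 30 min break → 7 h 29 min
Total worked: 52 h 28 min = 52.47 h.
Threshold 40 h → overtime 12 h 28 min, regular 40 h 0 min.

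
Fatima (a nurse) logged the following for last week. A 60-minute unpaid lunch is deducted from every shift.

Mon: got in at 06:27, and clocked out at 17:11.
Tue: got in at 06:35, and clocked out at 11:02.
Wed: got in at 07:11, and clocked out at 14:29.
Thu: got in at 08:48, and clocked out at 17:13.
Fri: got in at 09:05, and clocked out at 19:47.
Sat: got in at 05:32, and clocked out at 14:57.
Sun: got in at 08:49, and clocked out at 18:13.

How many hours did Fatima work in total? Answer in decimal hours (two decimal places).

53.42 hours

Mon: 06:27–17:11 = 10 h 44 min; less 60 min break → 9 h 44 min
Tue: 06:35–11:02 = 4 h 27 min; less 60 min break → 3 h 27 min
Wed: 07:11–14:29 = 7 h 18 min; less 60 min break → 6 h 18 min
Thu: 08:48–17:13 = 8 h 25 min; less 60 min break → 7 h 25 min
Fri: 09:05–19:47 = 10 h 42 min; less 60 min break → 9 h 42 min
Sat: 05:32–14:57 = 9 h 25 min; less 60 min break → 8 h 25 min
Sun: 08:49–18:13 = 9 h 24 min; less 60 min break → 8 h 24 min
Total: 9 h 44 min + 3 h 27 min + 6 h 18 min + 7 h 25 min + 9 h 42 min + 8 h 25 min + 8 h 24 min = 53 h 25 min.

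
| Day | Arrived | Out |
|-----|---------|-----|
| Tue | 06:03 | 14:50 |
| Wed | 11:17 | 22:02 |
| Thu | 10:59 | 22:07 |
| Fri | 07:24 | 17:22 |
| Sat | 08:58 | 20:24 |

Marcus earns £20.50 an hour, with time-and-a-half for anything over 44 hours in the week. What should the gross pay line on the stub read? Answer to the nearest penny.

Tue: 06:03–14:50 = 8 h 47 min
Wed: 11:17–22:02 = 10 h 45 min
Thu: 10:59–22:07 = 11 h 8 min
Fri: 07:24–17:22 = 9 h 58 min
Sat: 08:58–20:24 = 11 h 26 min
Total worked: 52 h 4 min = 3124 min.
Regular 44 h 0 min = 2640 min at £20.50/h; overtime 8 h 4 min = 484 min at £30.75/h.
Pay = (2640 × £20.50 + 484 × £30.75) ÷ 60 = £1150.05.

£1150.05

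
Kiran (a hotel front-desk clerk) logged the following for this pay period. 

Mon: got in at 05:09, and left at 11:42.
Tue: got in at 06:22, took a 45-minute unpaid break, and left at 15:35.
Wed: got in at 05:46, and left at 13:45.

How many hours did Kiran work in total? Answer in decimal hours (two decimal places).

23.00 hours

Mon: 05:09–11:42 = 6 h 33 min
Tue: 06:22–15:35 = 9 h 13 min; less 45 min break → 8 h 28 min
Wed: 05:46–13:45 = 7 h 59 min
Total: 6 h 33 min + 8 h 28 min + 7 h 59 min = 23 h 0 min.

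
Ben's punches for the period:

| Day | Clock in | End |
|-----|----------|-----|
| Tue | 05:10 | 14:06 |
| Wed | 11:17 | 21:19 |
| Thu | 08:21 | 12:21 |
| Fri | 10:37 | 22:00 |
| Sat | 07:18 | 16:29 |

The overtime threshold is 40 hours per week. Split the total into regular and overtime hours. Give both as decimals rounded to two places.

Regular 40.00 hours, overtime 3.53 hours

Tue: 05:10–14:06 = 8 h 56 min
Wed: 11:17–21:19 = 10 h 2 min
Thu: 08:21–12:21 = 4 h 0 min
Fri: 10:37–22:00 = 11 h 23 min
Sat: 07:18–16:29 = 9 h 11 min
Total worked: 43 h 32 min = 43.53 h.
Threshold 40 h → overtime 3 h 32 min, regular 40 h 0 min.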